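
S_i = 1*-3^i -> [1, -3, 9, -27, 81]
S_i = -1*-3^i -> [-1, 3, -9, 27, -81]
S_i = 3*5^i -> [3, 15, 75, 375, 1875]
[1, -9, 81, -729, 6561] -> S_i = 1*-9^i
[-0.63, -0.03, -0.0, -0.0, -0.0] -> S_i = -0.63*0.04^i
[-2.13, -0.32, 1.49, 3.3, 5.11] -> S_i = -2.13 + 1.81*i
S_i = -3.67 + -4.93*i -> [-3.67, -8.6, -13.53, -18.46, -23.39]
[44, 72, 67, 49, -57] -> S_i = Random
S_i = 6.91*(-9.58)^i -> [6.91, -66.2, 634.17, -6075.4, 58202.29]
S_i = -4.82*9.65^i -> [-4.82, -46.51, -448.85, -4331.41, -41798.08]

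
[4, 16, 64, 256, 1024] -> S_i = 4*4^i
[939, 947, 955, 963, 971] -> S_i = 939 + 8*i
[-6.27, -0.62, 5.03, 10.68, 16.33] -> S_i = -6.27 + 5.65*i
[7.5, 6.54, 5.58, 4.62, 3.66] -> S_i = 7.50 + -0.96*i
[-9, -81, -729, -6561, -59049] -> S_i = -9*9^i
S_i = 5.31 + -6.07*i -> [5.31, -0.76, -6.83, -12.9, -18.97]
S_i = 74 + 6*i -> [74, 80, 86, 92, 98]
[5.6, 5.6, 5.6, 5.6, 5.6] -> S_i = 5.60*1.00^i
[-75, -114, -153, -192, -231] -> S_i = -75 + -39*i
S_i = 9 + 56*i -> [9, 65, 121, 177, 233]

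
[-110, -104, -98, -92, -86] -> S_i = -110 + 6*i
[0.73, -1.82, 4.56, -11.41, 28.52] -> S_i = 0.73*(-2.50)^i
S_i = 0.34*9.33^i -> [0.34, 3.17, 29.6, 276.14, 2576.35]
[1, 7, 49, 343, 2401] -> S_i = 1*7^i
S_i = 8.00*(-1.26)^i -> [8.0, -10.08, 12.7, -16.0, 20.16]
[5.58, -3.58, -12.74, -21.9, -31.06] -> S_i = 5.58 + -9.16*i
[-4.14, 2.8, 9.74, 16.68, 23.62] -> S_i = -4.14 + 6.94*i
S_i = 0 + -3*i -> [0, -3, -6, -9, -12]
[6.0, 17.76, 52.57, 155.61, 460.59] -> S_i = 6.00*2.96^i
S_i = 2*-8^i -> [2, -16, 128, -1024, 8192]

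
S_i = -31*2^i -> [-31, -62, -124, -248, -496]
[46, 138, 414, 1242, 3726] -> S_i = 46*3^i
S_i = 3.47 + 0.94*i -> [3.47, 4.41, 5.35, 6.29, 7.23]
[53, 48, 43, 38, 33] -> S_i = 53 + -5*i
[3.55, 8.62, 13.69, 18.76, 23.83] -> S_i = 3.55 + 5.07*i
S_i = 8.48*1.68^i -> [8.48, 14.25, 23.93, 40.21, 67.55]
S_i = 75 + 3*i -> [75, 78, 81, 84, 87]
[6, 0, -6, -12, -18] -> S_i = 6 + -6*i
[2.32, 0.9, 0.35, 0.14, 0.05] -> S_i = 2.32*0.39^i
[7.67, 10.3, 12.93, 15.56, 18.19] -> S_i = 7.67 + 2.63*i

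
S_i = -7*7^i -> [-7, -49, -343, -2401, -16807]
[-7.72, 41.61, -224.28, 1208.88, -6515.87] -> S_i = -7.72*(-5.39)^i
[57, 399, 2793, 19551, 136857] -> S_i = 57*7^i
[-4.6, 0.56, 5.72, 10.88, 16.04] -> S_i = -4.60 + 5.16*i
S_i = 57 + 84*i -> [57, 141, 225, 309, 393]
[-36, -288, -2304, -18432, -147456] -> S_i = -36*8^i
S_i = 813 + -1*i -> [813, 812, 811, 810, 809]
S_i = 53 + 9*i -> [53, 62, 71, 80, 89]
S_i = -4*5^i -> [-4, -20, -100, -500, -2500]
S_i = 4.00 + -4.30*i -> [4.0, -0.3, -4.6, -8.9, -13.2]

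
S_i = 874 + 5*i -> [874, 879, 884, 889, 894]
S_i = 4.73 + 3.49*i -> [4.73, 8.22, 11.71, 15.2, 18.69]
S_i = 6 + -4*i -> [6, 2, -2, -6, -10]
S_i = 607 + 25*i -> [607, 632, 657, 682, 707]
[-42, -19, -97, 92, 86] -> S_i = Random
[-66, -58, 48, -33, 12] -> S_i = Random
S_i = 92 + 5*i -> [92, 97, 102, 107, 112]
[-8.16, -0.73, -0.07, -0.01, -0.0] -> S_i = -8.16*0.09^i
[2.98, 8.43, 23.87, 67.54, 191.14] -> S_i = 2.98*2.83^i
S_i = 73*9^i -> [73, 657, 5913, 53217, 478953]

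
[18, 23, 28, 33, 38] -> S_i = 18 + 5*i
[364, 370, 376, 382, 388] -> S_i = 364 + 6*i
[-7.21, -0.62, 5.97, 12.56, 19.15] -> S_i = -7.21 + 6.59*i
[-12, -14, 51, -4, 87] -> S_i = Random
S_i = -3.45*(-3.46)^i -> [-3.45, 11.94, -41.3, 142.9, -494.45]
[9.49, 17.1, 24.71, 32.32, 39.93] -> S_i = 9.49 + 7.61*i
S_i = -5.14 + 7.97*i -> [-5.14, 2.83, 10.8, 18.77, 26.74]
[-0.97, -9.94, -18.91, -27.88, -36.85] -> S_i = -0.97 + -8.97*i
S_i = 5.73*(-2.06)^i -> [5.73, -11.8, 24.32, -50.09, 103.19]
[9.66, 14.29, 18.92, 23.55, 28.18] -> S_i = 9.66 + 4.63*i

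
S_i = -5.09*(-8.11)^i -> [-5.09, 41.28, -334.78, 2715.07, -22019.18]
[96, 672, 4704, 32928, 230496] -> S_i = 96*7^i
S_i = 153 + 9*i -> [153, 162, 171, 180, 189]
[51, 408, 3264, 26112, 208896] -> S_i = 51*8^i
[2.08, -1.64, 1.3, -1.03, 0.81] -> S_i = 2.08*(-0.79)^i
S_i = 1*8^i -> [1, 8, 64, 512, 4096]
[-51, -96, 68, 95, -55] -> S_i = Random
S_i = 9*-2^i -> [9, -18, 36, -72, 144]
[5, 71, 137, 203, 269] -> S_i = 5 + 66*i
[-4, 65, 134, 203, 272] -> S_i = -4 + 69*i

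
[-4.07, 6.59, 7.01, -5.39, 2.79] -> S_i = Random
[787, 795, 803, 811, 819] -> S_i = 787 + 8*i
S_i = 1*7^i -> [1, 7, 49, 343, 2401]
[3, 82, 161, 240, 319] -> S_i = 3 + 79*i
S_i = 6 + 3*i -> [6, 9, 12, 15, 18]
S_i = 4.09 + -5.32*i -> [4.09, -1.23, -6.55, -11.87, -17.19]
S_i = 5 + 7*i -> [5, 12, 19, 26, 33]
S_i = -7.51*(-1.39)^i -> [-7.51, 10.44, -14.51, 20.17, -28.03]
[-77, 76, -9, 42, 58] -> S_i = Random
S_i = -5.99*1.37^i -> [-5.99, -8.21, -11.24, -15.4, -21.1]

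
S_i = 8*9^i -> [8, 72, 648, 5832, 52488]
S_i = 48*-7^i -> [48, -336, 2352, -16464, 115248]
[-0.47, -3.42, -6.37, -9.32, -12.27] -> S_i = -0.47 + -2.95*i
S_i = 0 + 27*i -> [0, 27, 54, 81, 108]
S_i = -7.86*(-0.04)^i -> [-7.86, 0.31, -0.01, 0.0, -0.0]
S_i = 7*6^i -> [7, 42, 252, 1512, 9072]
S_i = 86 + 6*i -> [86, 92, 98, 104, 110]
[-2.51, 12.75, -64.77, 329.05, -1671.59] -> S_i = -2.51*(-5.08)^i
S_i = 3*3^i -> [3, 9, 27, 81, 243]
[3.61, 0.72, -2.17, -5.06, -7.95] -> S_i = 3.61 + -2.89*i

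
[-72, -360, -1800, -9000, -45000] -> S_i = -72*5^i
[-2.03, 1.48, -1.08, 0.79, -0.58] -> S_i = -2.03*(-0.73)^i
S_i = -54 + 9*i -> [-54, -45, -36, -27, -18]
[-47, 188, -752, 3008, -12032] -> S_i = -47*-4^i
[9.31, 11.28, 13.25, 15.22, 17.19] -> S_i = 9.31 + 1.97*i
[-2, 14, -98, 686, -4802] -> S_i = -2*-7^i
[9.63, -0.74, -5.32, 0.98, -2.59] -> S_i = Random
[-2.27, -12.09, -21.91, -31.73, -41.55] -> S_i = -2.27 + -9.82*i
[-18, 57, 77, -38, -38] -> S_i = Random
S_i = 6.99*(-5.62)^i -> [6.99, -39.28, 220.77, -1240.76, 6973.04]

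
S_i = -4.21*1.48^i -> [-4.21, -6.23, -9.22, -13.65, -20.2]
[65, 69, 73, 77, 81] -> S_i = 65 + 4*i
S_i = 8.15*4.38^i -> [8.15, 35.7, 156.35, 684.83, 2999.54]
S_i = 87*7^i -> [87, 609, 4263, 29841, 208887]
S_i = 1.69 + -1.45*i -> [1.69, 0.24, -1.21, -2.66, -4.11]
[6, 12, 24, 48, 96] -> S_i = 6*2^i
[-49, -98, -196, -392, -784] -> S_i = -49*2^i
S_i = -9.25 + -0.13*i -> [-9.25, -9.38, -9.51, -9.64, -9.77]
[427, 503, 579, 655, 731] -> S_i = 427 + 76*i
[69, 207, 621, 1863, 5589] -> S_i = 69*3^i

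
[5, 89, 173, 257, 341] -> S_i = 5 + 84*i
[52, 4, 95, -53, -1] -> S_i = Random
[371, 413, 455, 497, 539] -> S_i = 371 + 42*i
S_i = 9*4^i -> [9, 36, 144, 576, 2304]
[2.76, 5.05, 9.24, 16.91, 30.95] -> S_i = 2.76*1.83^i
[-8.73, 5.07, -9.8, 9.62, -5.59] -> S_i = Random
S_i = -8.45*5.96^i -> [-8.45, -50.36, -300.16, -1788.94, -10662.08]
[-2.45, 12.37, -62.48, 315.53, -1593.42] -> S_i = -2.45*(-5.05)^i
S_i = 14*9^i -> [14, 126, 1134, 10206, 91854]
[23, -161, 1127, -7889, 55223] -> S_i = 23*-7^i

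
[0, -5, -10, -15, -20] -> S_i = 0 + -5*i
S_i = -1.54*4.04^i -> [-1.54, -6.22, -25.14, -101.55, -410.25]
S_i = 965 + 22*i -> [965, 987, 1009, 1031, 1053]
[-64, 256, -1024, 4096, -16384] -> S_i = -64*-4^i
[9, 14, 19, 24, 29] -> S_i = 9 + 5*i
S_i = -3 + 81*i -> [-3, 78, 159, 240, 321]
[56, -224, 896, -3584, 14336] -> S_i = 56*-4^i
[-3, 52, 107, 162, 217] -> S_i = -3 + 55*i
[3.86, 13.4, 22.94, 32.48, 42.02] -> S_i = 3.86 + 9.54*i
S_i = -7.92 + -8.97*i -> [-7.92, -16.89, -25.86, -34.83, -43.8]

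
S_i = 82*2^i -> [82, 164, 328, 656, 1312]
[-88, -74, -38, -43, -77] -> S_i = Random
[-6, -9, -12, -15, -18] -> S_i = -6 + -3*i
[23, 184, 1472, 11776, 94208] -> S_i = 23*8^i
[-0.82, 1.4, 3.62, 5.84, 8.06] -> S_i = -0.82 + 2.22*i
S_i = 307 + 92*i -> [307, 399, 491, 583, 675]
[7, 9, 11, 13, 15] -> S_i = 7 + 2*i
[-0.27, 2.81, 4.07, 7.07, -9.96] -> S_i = Random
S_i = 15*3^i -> [15, 45, 135, 405, 1215]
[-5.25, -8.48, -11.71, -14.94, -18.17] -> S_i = -5.25 + -3.23*i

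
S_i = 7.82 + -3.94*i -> [7.82, 3.88, -0.06, -4.0, -7.94]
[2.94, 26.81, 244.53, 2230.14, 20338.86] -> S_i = 2.94*9.12^i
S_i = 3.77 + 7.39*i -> [3.77, 11.16, 18.55, 25.94, 33.33]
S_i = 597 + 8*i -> [597, 605, 613, 621, 629]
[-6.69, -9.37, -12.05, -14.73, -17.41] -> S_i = -6.69 + -2.68*i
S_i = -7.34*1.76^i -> [-7.34, -12.92, -22.74, -40.02, -70.43]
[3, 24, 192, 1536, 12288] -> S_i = 3*8^i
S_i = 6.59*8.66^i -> [6.59, 57.07, 494.22, 4279.95, 37064.4]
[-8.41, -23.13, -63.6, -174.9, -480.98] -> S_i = -8.41*2.75^i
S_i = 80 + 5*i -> [80, 85, 90, 95, 100]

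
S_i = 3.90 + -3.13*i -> [3.9, 0.77, -2.36, -5.49, -8.62]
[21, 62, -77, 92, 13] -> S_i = Random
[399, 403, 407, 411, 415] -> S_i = 399 + 4*i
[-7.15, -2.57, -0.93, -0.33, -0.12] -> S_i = -7.15*0.36^i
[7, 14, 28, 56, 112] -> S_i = 7*2^i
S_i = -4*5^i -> [-4, -20, -100, -500, -2500]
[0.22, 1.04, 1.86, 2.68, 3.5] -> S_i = 0.22 + 0.82*i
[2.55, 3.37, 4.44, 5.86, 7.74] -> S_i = 2.55*1.32^i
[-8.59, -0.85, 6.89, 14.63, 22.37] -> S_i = -8.59 + 7.74*i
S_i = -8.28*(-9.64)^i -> [-8.28, 79.82, -769.46, 7417.57, -71505.34]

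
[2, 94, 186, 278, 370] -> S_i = 2 + 92*i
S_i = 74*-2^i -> [74, -148, 296, -592, 1184]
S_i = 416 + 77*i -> [416, 493, 570, 647, 724]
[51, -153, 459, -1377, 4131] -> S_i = 51*-3^i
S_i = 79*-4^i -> [79, -316, 1264, -5056, 20224]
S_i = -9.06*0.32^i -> [-9.06, -2.9, -0.93, -0.3, -0.1]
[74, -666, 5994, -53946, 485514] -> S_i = 74*-9^i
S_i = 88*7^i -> [88, 616, 4312, 30184, 211288]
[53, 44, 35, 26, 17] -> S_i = 53 + -9*i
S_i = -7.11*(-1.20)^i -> [-7.11, 8.53, -10.24, 12.29, -14.74]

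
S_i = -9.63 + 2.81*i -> [-9.63, -6.82, -4.01, -1.2, 1.61]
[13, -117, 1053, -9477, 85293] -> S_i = 13*-9^i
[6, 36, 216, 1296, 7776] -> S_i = 6*6^i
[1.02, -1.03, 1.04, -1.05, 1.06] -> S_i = 1.02*(-1.01)^i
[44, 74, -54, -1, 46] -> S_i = Random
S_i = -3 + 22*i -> [-3, 19, 41, 63, 85]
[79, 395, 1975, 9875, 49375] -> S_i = 79*5^i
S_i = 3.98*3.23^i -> [3.98, 12.86, 41.52, 134.12, 433.2]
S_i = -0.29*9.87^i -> [-0.29, -2.86, -28.25, -278.84, -2752.12]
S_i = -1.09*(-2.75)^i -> [-1.09, 3.0, -8.24, 22.67, -62.34]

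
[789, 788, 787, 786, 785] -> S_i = 789 + -1*i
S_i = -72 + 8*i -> [-72, -64, -56, -48, -40]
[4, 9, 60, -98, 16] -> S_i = Random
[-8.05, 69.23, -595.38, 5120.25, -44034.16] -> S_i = -8.05*(-8.60)^i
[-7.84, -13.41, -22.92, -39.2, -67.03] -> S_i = -7.84*1.71^i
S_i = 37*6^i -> [37, 222, 1332, 7992, 47952]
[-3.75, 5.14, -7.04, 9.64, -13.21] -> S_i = -3.75*(-1.37)^i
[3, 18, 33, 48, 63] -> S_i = 3 + 15*i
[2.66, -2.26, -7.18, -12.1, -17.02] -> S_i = 2.66 + -4.92*i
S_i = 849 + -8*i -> [849, 841, 833, 825, 817]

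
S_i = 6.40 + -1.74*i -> [6.4, 4.66, 2.92, 1.18, -0.56]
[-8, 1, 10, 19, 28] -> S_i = -8 + 9*i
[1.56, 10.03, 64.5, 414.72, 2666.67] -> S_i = 1.56*6.43^i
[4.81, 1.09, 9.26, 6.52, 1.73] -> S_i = Random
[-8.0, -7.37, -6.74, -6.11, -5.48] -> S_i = -8.00 + 0.63*i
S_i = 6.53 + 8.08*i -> [6.53, 14.61, 22.69, 30.77, 38.85]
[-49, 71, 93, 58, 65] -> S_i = Random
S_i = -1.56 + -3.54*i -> [-1.56, -5.1, -8.64, -12.18, -15.72]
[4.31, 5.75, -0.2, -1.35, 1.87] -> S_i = Random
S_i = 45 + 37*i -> [45, 82, 119, 156, 193]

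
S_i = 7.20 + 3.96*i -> [7.2, 11.16, 15.12, 19.08, 23.04]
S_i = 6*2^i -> [6, 12, 24, 48, 96]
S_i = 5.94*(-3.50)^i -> [5.94, -20.79, 72.76, -254.68, 891.37]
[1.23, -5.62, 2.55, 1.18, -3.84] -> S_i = Random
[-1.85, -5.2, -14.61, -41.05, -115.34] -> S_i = -1.85*2.81^i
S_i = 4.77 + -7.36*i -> [4.77, -2.59, -9.95, -17.31, -24.67]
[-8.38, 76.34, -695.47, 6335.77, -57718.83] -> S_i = -8.38*(-9.11)^i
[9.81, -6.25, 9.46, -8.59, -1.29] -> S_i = Random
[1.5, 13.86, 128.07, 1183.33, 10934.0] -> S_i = 1.50*9.24^i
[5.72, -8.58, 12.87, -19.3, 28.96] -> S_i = 5.72*(-1.50)^i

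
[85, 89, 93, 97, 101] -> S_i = 85 + 4*i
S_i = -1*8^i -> [-1, -8, -64, -512, -4096]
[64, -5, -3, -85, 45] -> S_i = Random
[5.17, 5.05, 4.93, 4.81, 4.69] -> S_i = 5.17 + -0.12*i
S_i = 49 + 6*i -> [49, 55, 61, 67, 73]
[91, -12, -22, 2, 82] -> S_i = Random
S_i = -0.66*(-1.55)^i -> [-0.66, 1.02, -1.59, 2.46, -3.81]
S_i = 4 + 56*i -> [4, 60, 116, 172, 228]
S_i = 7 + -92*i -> [7, -85, -177, -269, -361]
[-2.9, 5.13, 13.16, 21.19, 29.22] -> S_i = -2.90 + 8.03*i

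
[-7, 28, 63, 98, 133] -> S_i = -7 + 35*i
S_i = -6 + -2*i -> [-6, -8, -10, -12, -14]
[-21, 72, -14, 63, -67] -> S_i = Random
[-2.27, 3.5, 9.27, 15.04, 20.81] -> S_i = -2.27 + 5.77*i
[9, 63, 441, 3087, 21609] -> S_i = 9*7^i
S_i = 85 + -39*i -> [85, 46, 7, -32, -71]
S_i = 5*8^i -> [5, 40, 320, 2560, 20480]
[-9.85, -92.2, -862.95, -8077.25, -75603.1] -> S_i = -9.85*9.36^i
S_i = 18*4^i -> [18, 72, 288, 1152, 4608]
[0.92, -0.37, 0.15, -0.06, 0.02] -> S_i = 0.92*(-0.40)^i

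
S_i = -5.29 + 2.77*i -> [-5.29, -2.52, 0.25, 3.02, 5.79]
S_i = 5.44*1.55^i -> [5.44, 8.43, 13.07, 20.26, 31.4]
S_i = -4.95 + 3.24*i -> [-4.95, -1.71, 1.53, 4.77, 8.01]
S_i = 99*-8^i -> [99, -792, 6336, -50688, 405504]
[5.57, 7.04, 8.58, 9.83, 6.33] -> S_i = Random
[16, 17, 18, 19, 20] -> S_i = 16 + 1*i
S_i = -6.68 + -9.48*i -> [-6.68, -16.16, -25.64, -35.12, -44.6]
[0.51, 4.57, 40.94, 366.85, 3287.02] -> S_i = 0.51*8.96^i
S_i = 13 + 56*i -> [13, 69, 125, 181, 237]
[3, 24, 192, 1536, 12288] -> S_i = 3*8^i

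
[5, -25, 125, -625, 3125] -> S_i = 5*-5^i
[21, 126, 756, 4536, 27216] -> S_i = 21*6^i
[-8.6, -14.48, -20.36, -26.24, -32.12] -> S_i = -8.60 + -5.88*i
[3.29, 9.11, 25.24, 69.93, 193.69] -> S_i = 3.29*2.77^i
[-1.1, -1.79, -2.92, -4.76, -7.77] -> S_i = -1.10*1.63^i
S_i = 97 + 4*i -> [97, 101, 105, 109, 113]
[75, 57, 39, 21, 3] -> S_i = 75 + -18*i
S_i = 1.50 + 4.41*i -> [1.5, 5.91, 10.32, 14.73, 19.14]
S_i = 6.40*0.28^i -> [6.4, 1.79, 0.5, 0.14, 0.04]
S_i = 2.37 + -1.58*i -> [2.37, 0.79, -0.79, -2.37, -3.95]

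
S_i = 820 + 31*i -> [820, 851, 882, 913, 944]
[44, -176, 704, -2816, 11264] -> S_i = 44*-4^i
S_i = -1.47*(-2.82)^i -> [-1.47, 4.15, -11.69, 32.97, -92.96]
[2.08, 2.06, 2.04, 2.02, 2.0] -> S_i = 2.08*0.99^i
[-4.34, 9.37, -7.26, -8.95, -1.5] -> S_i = Random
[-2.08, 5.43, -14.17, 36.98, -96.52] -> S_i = -2.08*(-2.61)^i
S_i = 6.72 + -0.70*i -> [6.72, 6.02, 5.32, 4.62, 3.92]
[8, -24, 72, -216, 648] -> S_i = 8*-3^i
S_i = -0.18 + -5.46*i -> [-0.18, -5.64, -11.1, -16.56, -22.02]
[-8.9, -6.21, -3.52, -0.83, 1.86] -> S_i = -8.90 + 2.69*i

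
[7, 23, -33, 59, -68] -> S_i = Random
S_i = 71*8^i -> [71, 568, 4544, 36352, 290816]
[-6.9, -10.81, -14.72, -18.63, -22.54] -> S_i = -6.90 + -3.91*i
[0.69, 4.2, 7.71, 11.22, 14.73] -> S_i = 0.69 + 3.51*i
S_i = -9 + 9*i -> [-9, 0, 9, 18, 27]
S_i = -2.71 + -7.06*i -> [-2.71, -9.77, -16.83, -23.89, -30.95]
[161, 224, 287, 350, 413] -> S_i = 161 + 63*i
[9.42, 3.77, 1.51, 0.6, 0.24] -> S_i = 9.42*0.40^i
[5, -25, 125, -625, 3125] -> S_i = 5*-5^i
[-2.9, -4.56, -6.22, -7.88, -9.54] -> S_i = -2.90 + -1.66*i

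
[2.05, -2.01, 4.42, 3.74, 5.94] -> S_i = Random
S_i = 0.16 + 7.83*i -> [0.16, 7.99, 15.82, 23.65, 31.48]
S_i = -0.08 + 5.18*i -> [-0.08, 5.1, 10.28, 15.46, 20.64]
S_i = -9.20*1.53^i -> [-9.2, -14.08, -21.54, -32.95, -50.41]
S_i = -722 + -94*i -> [-722, -816, -910, -1004, -1098]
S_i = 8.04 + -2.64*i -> [8.04, 5.4, 2.76, 0.12, -2.52]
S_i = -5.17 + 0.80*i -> [-5.17, -4.37, -3.57, -2.77, -1.97]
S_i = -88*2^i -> [-88, -176, -352, -704, -1408]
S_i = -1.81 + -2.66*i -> [-1.81, -4.47, -7.13, -9.79, -12.45]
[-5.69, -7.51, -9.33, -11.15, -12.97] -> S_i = -5.69 + -1.82*i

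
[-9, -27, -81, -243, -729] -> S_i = -9*3^i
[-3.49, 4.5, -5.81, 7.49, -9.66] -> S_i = -3.49*(-1.29)^i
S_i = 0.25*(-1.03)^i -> [0.25, -0.26, 0.27, -0.27, 0.28]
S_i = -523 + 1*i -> [-523, -522, -521, -520, -519]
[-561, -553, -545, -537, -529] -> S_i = -561 + 8*i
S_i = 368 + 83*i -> [368, 451, 534, 617, 700]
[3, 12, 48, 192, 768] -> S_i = 3*4^i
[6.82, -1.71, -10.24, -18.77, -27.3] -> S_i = 6.82 + -8.53*i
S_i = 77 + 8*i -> [77, 85, 93, 101, 109]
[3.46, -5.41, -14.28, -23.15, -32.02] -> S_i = 3.46 + -8.87*i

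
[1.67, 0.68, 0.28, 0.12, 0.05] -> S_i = 1.67*0.41^i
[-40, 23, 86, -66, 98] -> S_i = Random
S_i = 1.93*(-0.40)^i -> [1.93, -0.77, 0.31, -0.12, 0.05]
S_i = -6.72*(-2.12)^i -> [-6.72, 14.25, -30.2, 64.03, -135.74]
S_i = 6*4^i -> [6, 24, 96, 384, 1536]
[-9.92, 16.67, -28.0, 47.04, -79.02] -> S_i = -9.92*(-1.68)^i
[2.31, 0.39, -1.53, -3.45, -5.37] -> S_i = 2.31 + -1.92*i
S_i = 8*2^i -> [8, 16, 32, 64, 128]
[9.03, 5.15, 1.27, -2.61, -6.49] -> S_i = 9.03 + -3.88*i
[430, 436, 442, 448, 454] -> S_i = 430 + 6*i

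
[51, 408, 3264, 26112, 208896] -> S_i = 51*8^i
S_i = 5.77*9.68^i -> [5.77, 55.85, 540.66, 5233.62, 50661.41]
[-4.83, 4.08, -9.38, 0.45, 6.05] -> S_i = Random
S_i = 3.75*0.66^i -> [3.75, 2.48, 1.63, 1.08, 0.71]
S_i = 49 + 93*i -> [49, 142, 235, 328, 421]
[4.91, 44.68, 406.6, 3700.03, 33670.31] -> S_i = 4.91*9.10^i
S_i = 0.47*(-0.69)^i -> [0.47, -0.32, 0.22, -0.15, 0.11]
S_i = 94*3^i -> [94, 282, 846, 2538, 7614]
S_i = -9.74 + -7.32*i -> [-9.74, -17.06, -24.38, -31.7, -39.02]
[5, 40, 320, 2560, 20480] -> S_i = 5*8^i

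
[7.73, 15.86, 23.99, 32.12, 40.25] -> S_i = 7.73 + 8.13*i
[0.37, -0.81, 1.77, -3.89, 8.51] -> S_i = 0.37*(-2.19)^i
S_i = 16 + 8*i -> [16, 24, 32, 40, 48]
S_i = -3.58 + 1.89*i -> [-3.58, -1.69, 0.2, 2.09, 3.98]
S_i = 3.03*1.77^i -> [3.03, 5.36, 9.49, 16.8, 29.74]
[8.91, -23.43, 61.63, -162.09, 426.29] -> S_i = 8.91*(-2.63)^i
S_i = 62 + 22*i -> [62, 84, 106, 128, 150]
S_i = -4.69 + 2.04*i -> [-4.69, -2.65, -0.61, 1.43, 3.47]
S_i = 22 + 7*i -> [22, 29, 36, 43, 50]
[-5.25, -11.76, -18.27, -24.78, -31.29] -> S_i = -5.25 + -6.51*i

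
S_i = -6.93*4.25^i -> [-6.93, -29.45, -125.17, -531.99, -2260.94]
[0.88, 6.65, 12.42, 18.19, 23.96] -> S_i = 0.88 + 5.77*i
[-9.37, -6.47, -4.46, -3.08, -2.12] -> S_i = -9.37*0.69^i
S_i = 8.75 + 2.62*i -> [8.75, 11.37, 13.99, 16.61, 19.23]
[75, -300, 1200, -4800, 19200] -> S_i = 75*-4^i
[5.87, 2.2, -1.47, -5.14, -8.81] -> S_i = 5.87 + -3.67*i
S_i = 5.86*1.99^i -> [5.86, 11.66, 23.21, 46.18, 91.9]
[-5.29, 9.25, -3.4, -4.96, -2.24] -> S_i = Random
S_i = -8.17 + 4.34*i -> [-8.17, -3.83, 0.51, 4.85, 9.19]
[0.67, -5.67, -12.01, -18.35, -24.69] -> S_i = 0.67 + -6.34*i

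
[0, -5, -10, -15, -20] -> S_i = 0 + -5*i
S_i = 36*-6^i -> [36, -216, 1296, -7776, 46656]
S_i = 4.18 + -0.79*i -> [4.18, 3.39, 2.6, 1.81, 1.02]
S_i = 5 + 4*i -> [5, 9, 13, 17, 21]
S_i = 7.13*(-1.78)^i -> [7.13, -12.69, 22.59, -40.21, 71.58]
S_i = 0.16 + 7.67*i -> [0.16, 7.83, 15.5, 23.17, 30.84]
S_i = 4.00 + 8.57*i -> [4.0, 12.57, 21.14, 29.71, 38.28]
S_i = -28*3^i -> [-28, -84, -252, -756, -2268]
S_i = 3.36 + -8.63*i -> [3.36, -5.27, -13.9, -22.53, -31.16]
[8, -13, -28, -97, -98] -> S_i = Random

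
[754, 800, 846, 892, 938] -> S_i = 754 + 46*i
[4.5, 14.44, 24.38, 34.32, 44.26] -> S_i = 4.50 + 9.94*i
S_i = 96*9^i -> [96, 864, 7776, 69984, 629856]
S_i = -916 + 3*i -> [-916, -913, -910, -907, -904]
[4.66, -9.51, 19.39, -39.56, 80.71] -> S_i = 4.66*(-2.04)^i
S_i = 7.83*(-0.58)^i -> [7.83, -4.54, 2.63, -1.53, 0.89]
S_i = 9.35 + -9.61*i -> [9.35, -0.26, -9.87, -19.48, -29.09]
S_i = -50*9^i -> [-50, -450, -4050, -36450, -328050]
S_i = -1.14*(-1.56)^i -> [-1.14, 1.78, -2.77, 4.33, -6.75]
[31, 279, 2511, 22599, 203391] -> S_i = 31*9^i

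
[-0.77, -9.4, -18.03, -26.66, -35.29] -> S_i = -0.77 + -8.63*i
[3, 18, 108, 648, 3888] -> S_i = 3*6^i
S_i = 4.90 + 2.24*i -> [4.9, 7.14, 9.38, 11.62, 13.86]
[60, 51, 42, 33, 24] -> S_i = 60 + -9*i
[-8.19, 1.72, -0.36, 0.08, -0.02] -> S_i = -8.19*(-0.21)^i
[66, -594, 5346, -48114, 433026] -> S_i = 66*-9^i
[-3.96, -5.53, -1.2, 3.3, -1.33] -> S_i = Random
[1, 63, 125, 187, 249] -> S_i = 1 + 62*i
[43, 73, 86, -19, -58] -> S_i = Random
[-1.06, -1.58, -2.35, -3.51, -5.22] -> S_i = -1.06*1.49^i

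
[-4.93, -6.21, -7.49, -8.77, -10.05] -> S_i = -4.93 + -1.28*i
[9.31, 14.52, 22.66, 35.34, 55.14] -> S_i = 9.31*1.56^i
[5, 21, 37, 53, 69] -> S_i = 5 + 16*i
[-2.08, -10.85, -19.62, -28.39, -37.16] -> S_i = -2.08 + -8.77*i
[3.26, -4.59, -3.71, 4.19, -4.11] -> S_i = Random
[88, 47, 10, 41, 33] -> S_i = Random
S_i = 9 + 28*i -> [9, 37, 65, 93, 121]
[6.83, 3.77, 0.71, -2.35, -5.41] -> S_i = 6.83 + -3.06*i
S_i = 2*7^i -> [2, 14, 98, 686, 4802]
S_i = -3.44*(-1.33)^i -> [-3.44, 4.58, -6.09, 8.09, -10.76]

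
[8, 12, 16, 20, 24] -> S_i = 8 + 4*i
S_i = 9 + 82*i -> [9, 91, 173, 255, 337]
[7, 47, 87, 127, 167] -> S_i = 7 + 40*i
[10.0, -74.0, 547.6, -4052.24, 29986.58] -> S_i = 10.00*(-7.40)^i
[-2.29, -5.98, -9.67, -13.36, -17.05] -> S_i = -2.29 + -3.69*i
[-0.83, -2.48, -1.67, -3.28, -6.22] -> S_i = Random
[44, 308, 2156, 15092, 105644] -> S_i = 44*7^i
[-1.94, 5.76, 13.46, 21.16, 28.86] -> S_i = -1.94 + 7.70*i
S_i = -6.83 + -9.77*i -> [-6.83, -16.6, -26.37, -36.14, -45.91]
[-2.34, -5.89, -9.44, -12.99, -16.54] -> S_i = -2.34 + -3.55*i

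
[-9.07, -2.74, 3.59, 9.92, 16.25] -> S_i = -9.07 + 6.33*i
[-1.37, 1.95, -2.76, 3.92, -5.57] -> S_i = -1.37*(-1.42)^i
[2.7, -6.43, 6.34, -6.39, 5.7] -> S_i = Random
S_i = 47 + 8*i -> [47, 55, 63, 71, 79]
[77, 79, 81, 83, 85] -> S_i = 77 + 2*i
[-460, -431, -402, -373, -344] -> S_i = -460 + 29*i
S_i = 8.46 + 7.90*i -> [8.46, 16.36, 24.26, 32.16, 40.06]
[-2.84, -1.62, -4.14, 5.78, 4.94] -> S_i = Random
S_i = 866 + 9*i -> [866, 875, 884, 893, 902]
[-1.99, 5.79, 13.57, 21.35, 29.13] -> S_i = -1.99 + 7.78*i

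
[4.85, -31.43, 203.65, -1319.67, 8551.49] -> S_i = 4.85*(-6.48)^i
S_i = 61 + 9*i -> [61, 70, 79, 88, 97]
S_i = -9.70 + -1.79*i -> [-9.7, -11.49, -13.28, -15.07, -16.86]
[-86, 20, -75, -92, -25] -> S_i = Random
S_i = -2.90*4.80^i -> [-2.9, -13.92, -66.82, -320.72, -1539.44]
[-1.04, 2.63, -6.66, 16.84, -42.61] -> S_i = -1.04*(-2.53)^i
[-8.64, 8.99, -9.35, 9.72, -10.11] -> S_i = -8.64*(-1.04)^i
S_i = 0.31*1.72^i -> [0.31, 0.53, 0.92, 1.58, 2.71]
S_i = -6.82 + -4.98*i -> [-6.82, -11.8, -16.78, -21.76, -26.74]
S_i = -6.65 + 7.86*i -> [-6.65, 1.21, 9.07, 16.93, 24.79]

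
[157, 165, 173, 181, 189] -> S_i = 157 + 8*i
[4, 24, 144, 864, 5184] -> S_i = 4*6^i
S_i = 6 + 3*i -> [6, 9, 12, 15, 18]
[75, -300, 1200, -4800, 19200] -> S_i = 75*-4^i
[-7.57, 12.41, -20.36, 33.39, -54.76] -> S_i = -7.57*(-1.64)^i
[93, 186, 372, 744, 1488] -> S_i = 93*2^i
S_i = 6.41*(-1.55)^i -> [6.41, -9.94, 15.4, -23.87, 37.0]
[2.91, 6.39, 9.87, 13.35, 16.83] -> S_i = 2.91 + 3.48*i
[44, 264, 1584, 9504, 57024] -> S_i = 44*6^i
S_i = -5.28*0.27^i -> [-5.28, -1.43, -0.38, -0.1, -0.03]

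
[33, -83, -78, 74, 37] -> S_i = Random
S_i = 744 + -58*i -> [744, 686, 628, 570, 512]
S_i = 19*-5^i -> [19, -95, 475, -2375, 11875]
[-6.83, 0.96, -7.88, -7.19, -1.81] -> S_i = Random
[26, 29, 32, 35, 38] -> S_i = 26 + 3*i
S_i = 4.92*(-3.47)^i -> [4.92, -17.07, 59.24, -205.57, 713.32]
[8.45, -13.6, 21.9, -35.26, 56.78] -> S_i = 8.45*(-1.61)^i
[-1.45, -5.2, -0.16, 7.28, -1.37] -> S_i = Random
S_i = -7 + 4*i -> [-7, -3, 1, 5, 9]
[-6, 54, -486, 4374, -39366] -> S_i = -6*-9^i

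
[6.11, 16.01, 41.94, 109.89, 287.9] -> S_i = 6.11*2.62^i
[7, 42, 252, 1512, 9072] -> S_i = 7*6^i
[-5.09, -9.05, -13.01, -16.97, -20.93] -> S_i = -5.09 + -3.96*i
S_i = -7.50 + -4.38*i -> [-7.5, -11.88, -16.26, -20.64, -25.02]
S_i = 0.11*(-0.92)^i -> [0.11, -0.1, 0.09, -0.09, 0.08]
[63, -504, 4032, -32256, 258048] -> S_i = 63*-8^i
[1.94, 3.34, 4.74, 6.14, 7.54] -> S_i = 1.94 + 1.40*i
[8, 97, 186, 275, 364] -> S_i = 8 + 89*i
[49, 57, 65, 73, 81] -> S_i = 49 + 8*i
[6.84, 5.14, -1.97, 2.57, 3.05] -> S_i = Random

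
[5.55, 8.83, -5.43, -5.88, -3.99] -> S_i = Random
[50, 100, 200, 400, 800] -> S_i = 50*2^i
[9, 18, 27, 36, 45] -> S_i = 9 + 9*i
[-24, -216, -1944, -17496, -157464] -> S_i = -24*9^i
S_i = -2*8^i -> [-2, -16, -128, -1024, -8192]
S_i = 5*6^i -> [5, 30, 180, 1080, 6480]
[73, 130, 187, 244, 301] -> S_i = 73 + 57*i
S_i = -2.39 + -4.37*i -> [-2.39, -6.76, -11.13, -15.5, -19.87]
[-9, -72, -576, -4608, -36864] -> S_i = -9*8^i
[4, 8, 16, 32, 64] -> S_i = 4*2^i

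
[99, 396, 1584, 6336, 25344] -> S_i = 99*4^i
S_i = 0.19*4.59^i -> [0.19, 0.87, 4.0, 18.37, 84.33]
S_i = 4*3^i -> [4, 12, 36, 108, 324]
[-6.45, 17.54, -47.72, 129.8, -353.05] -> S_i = -6.45*(-2.72)^i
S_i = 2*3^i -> [2, 6, 18, 54, 162]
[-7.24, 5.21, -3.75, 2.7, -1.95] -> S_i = -7.24*(-0.72)^i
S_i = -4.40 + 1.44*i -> [-4.4, -2.96, -1.52, -0.08, 1.36]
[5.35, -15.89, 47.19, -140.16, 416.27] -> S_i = 5.35*(-2.97)^i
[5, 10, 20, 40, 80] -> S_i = 5*2^i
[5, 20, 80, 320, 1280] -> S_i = 5*4^i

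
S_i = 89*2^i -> [89, 178, 356, 712, 1424]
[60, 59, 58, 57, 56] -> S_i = 60 + -1*i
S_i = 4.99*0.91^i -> [4.99, 4.54, 4.13, 3.76, 3.42]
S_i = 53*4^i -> [53, 212, 848, 3392, 13568]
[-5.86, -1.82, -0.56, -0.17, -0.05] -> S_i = -5.86*0.31^i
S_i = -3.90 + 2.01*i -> [-3.9, -1.89, 0.12, 2.13, 4.14]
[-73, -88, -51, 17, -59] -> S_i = Random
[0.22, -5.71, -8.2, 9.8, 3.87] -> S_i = Random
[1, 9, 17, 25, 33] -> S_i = 1 + 8*i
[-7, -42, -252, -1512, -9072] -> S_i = -7*6^i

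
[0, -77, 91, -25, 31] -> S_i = Random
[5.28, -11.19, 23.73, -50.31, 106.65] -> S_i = 5.28*(-2.12)^i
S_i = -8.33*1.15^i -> [-8.33, -9.58, -11.02, -12.67, -14.57]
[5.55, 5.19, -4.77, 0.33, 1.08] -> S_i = Random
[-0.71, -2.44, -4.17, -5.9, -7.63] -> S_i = -0.71 + -1.73*i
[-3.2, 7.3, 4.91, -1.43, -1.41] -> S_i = Random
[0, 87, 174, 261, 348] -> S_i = 0 + 87*i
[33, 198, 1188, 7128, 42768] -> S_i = 33*6^i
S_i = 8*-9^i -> [8, -72, 648, -5832, 52488]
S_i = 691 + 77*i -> [691, 768, 845, 922, 999]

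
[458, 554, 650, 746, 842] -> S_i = 458 + 96*i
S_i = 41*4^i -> [41, 164, 656, 2624, 10496]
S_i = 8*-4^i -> [8, -32, 128, -512, 2048]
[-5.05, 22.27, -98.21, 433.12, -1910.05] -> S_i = -5.05*(-4.41)^i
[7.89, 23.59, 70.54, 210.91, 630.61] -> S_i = 7.89*2.99^i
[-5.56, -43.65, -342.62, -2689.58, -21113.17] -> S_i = -5.56*7.85^i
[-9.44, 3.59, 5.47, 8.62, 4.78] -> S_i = Random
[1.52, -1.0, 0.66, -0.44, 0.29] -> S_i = 1.52*(-0.66)^i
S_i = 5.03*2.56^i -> [5.03, 12.88, 32.96, 84.39, 216.04]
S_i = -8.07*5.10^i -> [-8.07, -41.16, -209.9, -1070.49, -5459.52]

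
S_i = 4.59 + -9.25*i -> [4.59, -4.66, -13.91, -23.16, -32.41]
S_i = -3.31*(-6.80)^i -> [-3.31, 22.51, -153.05, 1040.77, -7077.24]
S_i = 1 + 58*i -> [1, 59, 117, 175, 233]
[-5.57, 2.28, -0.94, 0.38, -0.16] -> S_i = -5.57*(-0.41)^i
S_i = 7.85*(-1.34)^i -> [7.85, -10.52, 14.1, -18.89, 25.31]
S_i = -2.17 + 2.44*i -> [-2.17, 0.27, 2.71, 5.15, 7.59]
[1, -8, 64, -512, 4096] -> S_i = 1*-8^i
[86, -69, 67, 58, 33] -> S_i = Random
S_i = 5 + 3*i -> [5, 8, 11, 14, 17]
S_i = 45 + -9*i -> [45, 36, 27, 18, 9]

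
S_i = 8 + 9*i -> [8, 17, 26, 35, 44]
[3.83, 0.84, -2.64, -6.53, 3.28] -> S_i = Random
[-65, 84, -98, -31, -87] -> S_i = Random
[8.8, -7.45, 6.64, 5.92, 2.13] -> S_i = Random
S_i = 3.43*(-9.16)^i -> [3.43, -31.42, 287.8, -2636.21, 24147.71]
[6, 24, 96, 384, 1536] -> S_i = 6*4^i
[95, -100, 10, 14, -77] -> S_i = Random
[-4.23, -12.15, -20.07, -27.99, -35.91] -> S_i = -4.23 + -7.92*i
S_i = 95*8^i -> [95, 760, 6080, 48640, 389120]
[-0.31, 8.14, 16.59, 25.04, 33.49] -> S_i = -0.31 + 8.45*i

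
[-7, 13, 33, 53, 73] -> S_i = -7 + 20*i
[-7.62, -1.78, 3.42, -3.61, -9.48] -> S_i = Random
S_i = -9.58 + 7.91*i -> [-9.58, -1.67, 6.24, 14.15, 22.06]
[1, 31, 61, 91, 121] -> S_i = 1 + 30*i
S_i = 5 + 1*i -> [5, 6, 7, 8, 9]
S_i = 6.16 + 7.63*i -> [6.16, 13.79, 21.42, 29.05, 36.68]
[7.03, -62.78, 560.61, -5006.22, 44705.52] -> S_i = 7.03*(-8.93)^i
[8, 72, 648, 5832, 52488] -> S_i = 8*9^i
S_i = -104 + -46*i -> [-104, -150, -196, -242, -288]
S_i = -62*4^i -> [-62, -248, -992, -3968, -15872]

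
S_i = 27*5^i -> [27, 135, 675, 3375, 16875]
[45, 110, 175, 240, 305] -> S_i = 45 + 65*i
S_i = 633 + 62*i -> [633, 695, 757, 819, 881]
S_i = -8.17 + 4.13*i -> [-8.17, -4.04, 0.09, 4.22, 8.35]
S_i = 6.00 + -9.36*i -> [6.0, -3.36, -12.72, -22.08, -31.44]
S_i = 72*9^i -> [72, 648, 5832, 52488, 472392]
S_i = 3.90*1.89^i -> [3.9, 7.37, 13.93, 26.33, 49.76]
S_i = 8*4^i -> [8, 32, 128, 512, 2048]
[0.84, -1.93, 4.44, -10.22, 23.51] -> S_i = 0.84*(-2.30)^i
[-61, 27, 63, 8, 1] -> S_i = Random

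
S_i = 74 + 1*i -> [74, 75, 76, 77, 78]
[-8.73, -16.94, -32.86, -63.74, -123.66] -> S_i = -8.73*1.94^i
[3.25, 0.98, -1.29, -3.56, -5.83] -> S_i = 3.25 + -2.27*i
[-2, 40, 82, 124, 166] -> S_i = -2 + 42*i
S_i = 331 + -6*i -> [331, 325, 319, 313, 307]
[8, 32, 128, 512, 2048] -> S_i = 8*4^i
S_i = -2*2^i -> [-2, -4, -8, -16, -32]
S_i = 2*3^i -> [2, 6, 18, 54, 162]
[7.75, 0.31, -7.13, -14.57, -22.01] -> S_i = 7.75 + -7.44*i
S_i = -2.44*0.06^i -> [-2.44, -0.15, -0.01, -0.0, -0.0]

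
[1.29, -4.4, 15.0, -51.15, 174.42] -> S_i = 1.29*(-3.41)^i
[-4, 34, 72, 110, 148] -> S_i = -4 + 38*i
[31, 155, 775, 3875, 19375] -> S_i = 31*5^i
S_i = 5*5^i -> [5, 25, 125, 625, 3125]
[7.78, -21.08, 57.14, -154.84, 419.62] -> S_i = 7.78*(-2.71)^i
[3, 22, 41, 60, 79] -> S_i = 3 + 19*i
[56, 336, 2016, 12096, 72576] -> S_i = 56*6^i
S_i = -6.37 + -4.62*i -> [-6.37, -10.99, -15.61, -20.23, -24.85]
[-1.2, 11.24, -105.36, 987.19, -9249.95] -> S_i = -1.20*(-9.37)^i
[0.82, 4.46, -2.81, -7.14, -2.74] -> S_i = Random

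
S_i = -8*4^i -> [-8, -32, -128, -512, -2048]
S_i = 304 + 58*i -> [304, 362, 420, 478, 536]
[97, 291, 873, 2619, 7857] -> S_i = 97*3^i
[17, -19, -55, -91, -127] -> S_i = 17 + -36*i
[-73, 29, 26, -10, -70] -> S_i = Random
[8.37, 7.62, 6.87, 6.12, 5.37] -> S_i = 8.37 + -0.75*i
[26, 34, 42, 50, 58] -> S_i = 26 + 8*i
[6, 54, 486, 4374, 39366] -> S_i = 6*9^i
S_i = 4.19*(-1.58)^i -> [4.19, -6.62, 10.46, -16.53, 26.11]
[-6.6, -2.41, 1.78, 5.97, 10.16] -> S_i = -6.60 + 4.19*i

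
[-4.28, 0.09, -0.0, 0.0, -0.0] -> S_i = -4.28*(-0.02)^i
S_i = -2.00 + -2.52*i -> [-2.0, -4.52, -7.04, -9.56, -12.08]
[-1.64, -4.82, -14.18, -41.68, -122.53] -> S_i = -1.64*2.94^i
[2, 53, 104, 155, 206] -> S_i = 2 + 51*i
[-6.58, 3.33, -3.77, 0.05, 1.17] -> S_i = Random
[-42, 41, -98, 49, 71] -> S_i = Random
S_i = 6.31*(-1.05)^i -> [6.31, -6.63, 6.96, -7.3, 7.67]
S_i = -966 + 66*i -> [-966, -900, -834, -768, -702]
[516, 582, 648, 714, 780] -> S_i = 516 + 66*i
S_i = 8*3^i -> [8, 24, 72, 216, 648]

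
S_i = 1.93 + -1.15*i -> [1.93, 0.78, -0.37, -1.52, -2.67]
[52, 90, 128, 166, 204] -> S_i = 52 + 38*i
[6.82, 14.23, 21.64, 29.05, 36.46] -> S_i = 6.82 + 7.41*i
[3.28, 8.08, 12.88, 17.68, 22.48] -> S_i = 3.28 + 4.80*i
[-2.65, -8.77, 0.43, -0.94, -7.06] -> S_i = Random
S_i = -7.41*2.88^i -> [-7.41, -21.34, -61.46, -177.01, -509.79]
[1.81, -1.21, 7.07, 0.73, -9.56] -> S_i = Random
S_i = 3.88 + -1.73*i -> [3.88, 2.15, 0.42, -1.31, -3.04]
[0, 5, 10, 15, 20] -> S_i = 0 + 5*i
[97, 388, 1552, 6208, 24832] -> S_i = 97*4^i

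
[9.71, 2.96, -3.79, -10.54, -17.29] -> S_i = 9.71 + -6.75*i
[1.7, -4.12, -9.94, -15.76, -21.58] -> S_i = 1.70 + -5.82*i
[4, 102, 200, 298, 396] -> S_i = 4 + 98*i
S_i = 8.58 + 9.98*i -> [8.58, 18.56, 28.54, 38.52, 48.5]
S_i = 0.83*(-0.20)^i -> [0.83, -0.17, 0.03, -0.01, 0.0]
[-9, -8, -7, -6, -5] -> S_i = -9 + 1*i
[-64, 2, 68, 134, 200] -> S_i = -64 + 66*i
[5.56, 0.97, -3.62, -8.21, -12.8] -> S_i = 5.56 + -4.59*i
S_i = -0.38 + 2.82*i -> [-0.38, 2.44, 5.26, 8.08, 10.9]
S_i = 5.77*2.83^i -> [5.77, 16.33, 46.21, 130.78, 370.1]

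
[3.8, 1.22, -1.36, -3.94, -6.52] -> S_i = 3.80 + -2.58*i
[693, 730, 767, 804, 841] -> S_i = 693 + 37*i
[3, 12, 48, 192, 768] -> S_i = 3*4^i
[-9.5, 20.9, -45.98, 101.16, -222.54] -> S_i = -9.50*(-2.20)^i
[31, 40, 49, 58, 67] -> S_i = 31 + 9*i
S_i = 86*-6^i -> [86, -516, 3096, -18576, 111456]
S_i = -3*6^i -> [-3, -18, -108, -648, -3888]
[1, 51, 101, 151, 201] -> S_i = 1 + 50*i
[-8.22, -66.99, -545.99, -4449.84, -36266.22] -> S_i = -8.22*8.15^i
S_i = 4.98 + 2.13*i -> [4.98, 7.11, 9.24, 11.37, 13.5]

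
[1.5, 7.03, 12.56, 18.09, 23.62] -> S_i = 1.50 + 5.53*i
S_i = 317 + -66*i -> [317, 251, 185, 119, 53]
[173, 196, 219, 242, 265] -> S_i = 173 + 23*i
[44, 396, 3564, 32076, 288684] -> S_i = 44*9^i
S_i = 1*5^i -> [1, 5, 25, 125, 625]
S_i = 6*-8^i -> [6, -48, 384, -3072, 24576]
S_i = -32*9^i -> [-32, -288, -2592, -23328, -209952]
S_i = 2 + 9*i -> [2, 11, 20, 29, 38]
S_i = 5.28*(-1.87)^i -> [5.28, -9.87, 18.46, -34.53, 64.57]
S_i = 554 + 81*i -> [554, 635, 716, 797, 878]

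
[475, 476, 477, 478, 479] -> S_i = 475 + 1*i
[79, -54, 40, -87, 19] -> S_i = Random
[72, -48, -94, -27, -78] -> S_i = Random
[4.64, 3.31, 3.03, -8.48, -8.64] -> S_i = Random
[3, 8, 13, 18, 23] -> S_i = 3 + 5*i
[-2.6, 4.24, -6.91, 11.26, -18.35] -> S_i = -2.60*(-1.63)^i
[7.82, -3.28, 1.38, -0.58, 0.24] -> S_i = 7.82*(-0.42)^i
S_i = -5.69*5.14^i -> [-5.69, -29.25, -150.33, -772.68, -3971.59]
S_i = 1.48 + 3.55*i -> [1.48, 5.03, 8.58, 12.13, 15.68]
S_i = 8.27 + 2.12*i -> [8.27, 10.39, 12.51, 14.63, 16.75]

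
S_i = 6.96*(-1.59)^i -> [6.96, -11.07, 17.6, -27.98, 44.48]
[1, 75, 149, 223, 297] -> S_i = 1 + 74*i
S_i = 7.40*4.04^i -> [7.4, 29.9, 120.78, 487.95, 1971.32]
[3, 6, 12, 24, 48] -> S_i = 3*2^i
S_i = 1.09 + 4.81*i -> [1.09, 5.9, 10.71, 15.52, 20.33]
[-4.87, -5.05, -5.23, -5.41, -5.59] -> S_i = -4.87 + -0.18*i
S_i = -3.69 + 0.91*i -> [-3.69, -2.78, -1.87, -0.96, -0.05]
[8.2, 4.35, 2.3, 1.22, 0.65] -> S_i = 8.20*0.53^i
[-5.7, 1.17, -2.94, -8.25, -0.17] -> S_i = Random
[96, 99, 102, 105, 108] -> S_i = 96 + 3*i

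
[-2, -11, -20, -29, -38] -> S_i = -2 + -9*i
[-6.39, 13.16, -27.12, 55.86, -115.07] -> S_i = -6.39*(-2.06)^i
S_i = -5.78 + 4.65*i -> [-5.78, -1.13, 3.52, 8.17, 12.82]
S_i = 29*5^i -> [29, 145, 725, 3625, 18125]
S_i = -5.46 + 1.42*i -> [-5.46, -4.04, -2.62, -1.2, 0.22]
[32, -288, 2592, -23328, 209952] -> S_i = 32*-9^i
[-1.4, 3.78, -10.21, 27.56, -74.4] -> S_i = -1.40*(-2.70)^i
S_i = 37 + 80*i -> [37, 117, 197, 277, 357]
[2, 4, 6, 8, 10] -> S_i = 2 + 2*i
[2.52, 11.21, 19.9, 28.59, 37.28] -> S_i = 2.52 + 8.69*i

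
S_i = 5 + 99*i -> [5, 104, 203, 302, 401]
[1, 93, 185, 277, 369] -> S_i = 1 + 92*i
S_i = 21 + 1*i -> [21, 22, 23, 24, 25]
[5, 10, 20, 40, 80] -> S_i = 5*2^i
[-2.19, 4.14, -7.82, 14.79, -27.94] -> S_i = -2.19*(-1.89)^i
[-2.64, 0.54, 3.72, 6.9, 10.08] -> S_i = -2.64 + 3.18*i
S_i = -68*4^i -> [-68, -272, -1088, -4352, -17408]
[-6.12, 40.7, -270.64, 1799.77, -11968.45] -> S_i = -6.12*(-6.65)^i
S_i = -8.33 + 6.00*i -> [-8.33, -2.33, 3.67, 9.67, 15.67]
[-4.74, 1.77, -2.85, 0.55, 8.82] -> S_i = Random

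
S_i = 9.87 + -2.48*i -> [9.87, 7.39, 4.91, 2.43, -0.05]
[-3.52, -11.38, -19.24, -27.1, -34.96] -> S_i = -3.52 + -7.86*i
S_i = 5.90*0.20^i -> [5.9, 1.18, 0.24, 0.05, 0.01]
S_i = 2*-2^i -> [2, -4, 8, -16, 32]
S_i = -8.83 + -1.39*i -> [-8.83, -10.22, -11.61, -13.0, -14.39]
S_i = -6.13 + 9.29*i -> [-6.13, 3.16, 12.45, 21.74, 31.03]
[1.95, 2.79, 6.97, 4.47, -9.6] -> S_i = Random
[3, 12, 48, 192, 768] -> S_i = 3*4^i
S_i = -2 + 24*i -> [-2, 22, 46, 70, 94]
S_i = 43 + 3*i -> [43, 46, 49, 52, 55]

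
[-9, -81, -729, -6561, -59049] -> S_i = -9*9^i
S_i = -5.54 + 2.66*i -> [-5.54, -2.88, -0.22, 2.44, 5.1]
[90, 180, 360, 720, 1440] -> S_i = 90*2^i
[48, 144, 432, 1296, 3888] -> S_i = 48*3^i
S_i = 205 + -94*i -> [205, 111, 17, -77, -171]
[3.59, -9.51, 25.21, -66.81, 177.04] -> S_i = 3.59*(-2.65)^i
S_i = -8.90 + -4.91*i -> [-8.9, -13.81, -18.72, -23.63, -28.54]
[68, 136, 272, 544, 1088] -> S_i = 68*2^i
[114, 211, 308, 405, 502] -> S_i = 114 + 97*i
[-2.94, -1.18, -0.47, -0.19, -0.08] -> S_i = -2.94*0.40^i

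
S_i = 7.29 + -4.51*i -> [7.29, 2.78, -1.73, -6.24, -10.75]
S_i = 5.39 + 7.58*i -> [5.39, 12.97, 20.55, 28.13, 35.71]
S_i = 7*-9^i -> [7, -63, 567, -5103, 45927]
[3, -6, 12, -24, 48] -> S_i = 3*-2^i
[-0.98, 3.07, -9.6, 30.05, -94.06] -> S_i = -0.98*(-3.13)^i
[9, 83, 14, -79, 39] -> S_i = Random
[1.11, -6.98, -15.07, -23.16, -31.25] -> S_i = 1.11 + -8.09*i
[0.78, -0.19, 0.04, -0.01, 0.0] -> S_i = 0.78*(-0.24)^i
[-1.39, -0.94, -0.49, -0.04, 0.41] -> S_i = -1.39 + 0.45*i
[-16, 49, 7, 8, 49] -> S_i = Random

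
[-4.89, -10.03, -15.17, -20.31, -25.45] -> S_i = -4.89 + -5.14*i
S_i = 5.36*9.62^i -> [5.36, 51.56, 496.04, 4771.89, 45905.54]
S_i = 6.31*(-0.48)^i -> [6.31, -3.03, 1.45, -0.7, 0.33]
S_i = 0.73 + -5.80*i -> [0.73, -5.07, -10.87, -16.67, -22.47]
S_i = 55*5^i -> [55, 275, 1375, 6875, 34375]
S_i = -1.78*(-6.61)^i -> [-1.78, 11.77, -77.77, 514.07, -3398.02]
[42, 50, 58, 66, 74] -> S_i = 42 + 8*i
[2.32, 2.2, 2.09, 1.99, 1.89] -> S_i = 2.32*0.95^i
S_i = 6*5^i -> [6, 30, 150, 750, 3750]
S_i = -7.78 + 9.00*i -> [-7.78, 1.22, 10.22, 19.22, 28.22]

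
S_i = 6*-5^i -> [6, -30, 150, -750, 3750]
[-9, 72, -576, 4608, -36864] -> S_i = -9*-8^i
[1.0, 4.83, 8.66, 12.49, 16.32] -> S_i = 1.00 + 3.83*i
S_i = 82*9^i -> [82, 738, 6642, 59778, 538002]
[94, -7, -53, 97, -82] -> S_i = Random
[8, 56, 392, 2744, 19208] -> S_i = 8*7^i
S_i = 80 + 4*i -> [80, 84, 88, 92, 96]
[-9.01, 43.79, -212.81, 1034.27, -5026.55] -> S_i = -9.01*(-4.86)^i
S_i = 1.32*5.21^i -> [1.32, 6.88, 35.83, 186.68, 972.58]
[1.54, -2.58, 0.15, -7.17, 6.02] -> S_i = Random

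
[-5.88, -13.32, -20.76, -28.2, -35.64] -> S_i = -5.88 + -7.44*i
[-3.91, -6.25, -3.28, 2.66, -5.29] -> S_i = Random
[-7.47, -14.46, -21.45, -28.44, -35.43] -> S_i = -7.47 + -6.99*i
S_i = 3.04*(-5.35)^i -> [3.04, -16.26, 87.01, -465.52, 2490.51]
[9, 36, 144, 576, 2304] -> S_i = 9*4^i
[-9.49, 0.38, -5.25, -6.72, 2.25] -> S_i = Random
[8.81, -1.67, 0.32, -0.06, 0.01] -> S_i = 8.81*(-0.19)^i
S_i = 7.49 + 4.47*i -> [7.49, 11.96, 16.43, 20.9, 25.37]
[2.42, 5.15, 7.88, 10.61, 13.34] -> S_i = 2.42 + 2.73*i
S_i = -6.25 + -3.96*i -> [-6.25, -10.21, -14.17, -18.13, -22.09]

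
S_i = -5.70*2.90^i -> [-5.7, -16.53, -47.94, -139.02, -403.15]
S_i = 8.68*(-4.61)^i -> [8.68, -40.01, 184.47, -850.4, 3920.34]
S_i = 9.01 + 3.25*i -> [9.01, 12.26, 15.51, 18.76, 22.01]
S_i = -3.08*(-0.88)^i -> [-3.08, 2.71, -2.39, 2.1, -1.85]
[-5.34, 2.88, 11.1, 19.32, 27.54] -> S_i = -5.34 + 8.22*i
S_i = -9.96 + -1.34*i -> [-9.96, -11.3, -12.64, -13.98, -15.32]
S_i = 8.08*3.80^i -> [8.08, 30.7, 116.68, 443.37, 1684.79]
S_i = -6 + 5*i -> [-6, -1, 4, 9, 14]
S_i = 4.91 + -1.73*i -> [4.91, 3.18, 1.45, -0.28, -2.01]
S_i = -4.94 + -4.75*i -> [-4.94, -9.69, -14.44, -19.19, -23.94]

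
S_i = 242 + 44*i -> [242, 286, 330, 374, 418]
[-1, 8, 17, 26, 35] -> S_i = -1 + 9*i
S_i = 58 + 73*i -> [58, 131, 204, 277, 350]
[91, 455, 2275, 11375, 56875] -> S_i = 91*5^i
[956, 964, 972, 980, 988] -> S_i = 956 + 8*i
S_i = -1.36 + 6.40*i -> [-1.36, 5.04, 11.44, 17.84, 24.24]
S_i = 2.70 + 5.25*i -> [2.7, 7.95, 13.2, 18.45, 23.7]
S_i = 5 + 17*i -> [5, 22, 39, 56, 73]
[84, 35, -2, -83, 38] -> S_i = Random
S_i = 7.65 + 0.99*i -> [7.65, 8.64, 9.63, 10.62, 11.61]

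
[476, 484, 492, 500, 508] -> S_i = 476 + 8*i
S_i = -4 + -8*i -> [-4, -12, -20, -28, -36]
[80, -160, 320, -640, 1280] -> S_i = 80*-2^i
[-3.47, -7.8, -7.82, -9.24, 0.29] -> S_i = Random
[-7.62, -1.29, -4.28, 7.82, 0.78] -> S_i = Random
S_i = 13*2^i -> [13, 26, 52, 104, 208]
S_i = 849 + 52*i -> [849, 901, 953, 1005, 1057]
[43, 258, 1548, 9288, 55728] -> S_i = 43*6^i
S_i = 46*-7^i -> [46, -322, 2254, -15778, 110446]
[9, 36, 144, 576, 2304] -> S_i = 9*4^i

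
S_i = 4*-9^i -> [4, -36, 324, -2916, 26244]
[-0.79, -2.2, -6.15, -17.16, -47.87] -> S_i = -0.79*2.79^i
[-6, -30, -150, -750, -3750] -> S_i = -6*5^i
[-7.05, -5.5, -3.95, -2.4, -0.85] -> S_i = -7.05 + 1.55*i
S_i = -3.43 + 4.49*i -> [-3.43, 1.06, 5.55, 10.04, 14.53]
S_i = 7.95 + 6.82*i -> [7.95, 14.77, 21.59, 28.41, 35.23]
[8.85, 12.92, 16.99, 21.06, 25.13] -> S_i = 8.85 + 4.07*i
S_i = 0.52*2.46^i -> [0.52, 1.28, 3.15, 7.74, 19.04]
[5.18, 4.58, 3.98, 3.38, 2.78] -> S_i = 5.18 + -0.60*i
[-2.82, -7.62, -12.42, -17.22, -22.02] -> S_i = -2.82 + -4.80*i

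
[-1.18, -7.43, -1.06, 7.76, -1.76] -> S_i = Random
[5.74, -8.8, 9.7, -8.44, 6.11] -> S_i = Random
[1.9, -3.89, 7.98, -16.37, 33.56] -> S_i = 1.90*(-2.05)^i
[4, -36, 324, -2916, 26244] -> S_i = 4*-9^i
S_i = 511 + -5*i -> [511, 506, 501, 496, 491]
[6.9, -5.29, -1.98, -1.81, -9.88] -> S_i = Random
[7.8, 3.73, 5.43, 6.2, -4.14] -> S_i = Random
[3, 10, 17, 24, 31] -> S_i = 3 + 7*i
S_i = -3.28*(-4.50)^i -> [-3.28, 14.76, -66.42, 298.89, -1345.0]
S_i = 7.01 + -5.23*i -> [7.01, 1.78, -3.45, -8.68, -13.91]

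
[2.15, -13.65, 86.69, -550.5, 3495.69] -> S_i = 2.15*(-6.35)^i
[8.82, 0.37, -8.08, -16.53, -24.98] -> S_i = 8.82 + -8.45*i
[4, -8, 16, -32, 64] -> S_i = 4*-2^i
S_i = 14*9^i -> [14, 126, 1134, 10206, 91854]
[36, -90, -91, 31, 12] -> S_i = Random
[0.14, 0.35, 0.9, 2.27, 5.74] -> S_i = 0.14*2.53^i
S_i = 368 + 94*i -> [368, 462, 556, 650, 744]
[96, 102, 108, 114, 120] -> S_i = 96 + 6*i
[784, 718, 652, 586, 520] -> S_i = 784 + -66*i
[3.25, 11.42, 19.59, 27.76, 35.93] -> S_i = 3.25 + 8.17*i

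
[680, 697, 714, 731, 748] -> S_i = 680 + 17*i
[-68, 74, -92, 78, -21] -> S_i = Random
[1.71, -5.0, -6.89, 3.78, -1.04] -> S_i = Random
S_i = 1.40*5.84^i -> [1.4, 8.18, 47.75, 278.85, 1628.47]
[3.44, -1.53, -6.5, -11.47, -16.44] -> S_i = 3.44 + -4.97*i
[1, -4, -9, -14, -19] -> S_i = 1 + -5*i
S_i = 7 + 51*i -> [7, 58, 109, 160, 211]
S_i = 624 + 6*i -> [624, 630, 636, 642, 648]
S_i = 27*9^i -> [27, 243, 2187, 19683, 177147]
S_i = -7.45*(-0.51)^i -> [-7.45, 3.8, -1.94, 0.99, -0.5]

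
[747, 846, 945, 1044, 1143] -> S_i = 747 + 99*i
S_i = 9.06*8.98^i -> [9.06, 81.36, 730.6, 6560.81, 58916.04]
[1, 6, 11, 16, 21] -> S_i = 1 + 5*i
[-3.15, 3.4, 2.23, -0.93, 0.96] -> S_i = Random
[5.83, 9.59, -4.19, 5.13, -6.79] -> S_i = Random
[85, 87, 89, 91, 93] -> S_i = 85 + 2*i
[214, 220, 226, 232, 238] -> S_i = 214 + 6*i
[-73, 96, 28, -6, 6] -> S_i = Random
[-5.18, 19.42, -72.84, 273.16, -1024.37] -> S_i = -5.18*(-3.75)^i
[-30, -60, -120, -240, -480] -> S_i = -30*2^i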